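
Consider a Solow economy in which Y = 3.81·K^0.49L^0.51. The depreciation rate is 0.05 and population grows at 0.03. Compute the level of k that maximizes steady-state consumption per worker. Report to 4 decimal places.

k_gold ≈ 481.2978

Capital per worker breaks even when investment replaces (n + δ)·k; here n + δ = 0.08.
Setting f'(k) = n+δ gives 0.49·3.81·k^(0.49−1) = 0.08, hence k_gold = (0.49·3.81/0.08)^(1/0.51) ≈ 481.2978.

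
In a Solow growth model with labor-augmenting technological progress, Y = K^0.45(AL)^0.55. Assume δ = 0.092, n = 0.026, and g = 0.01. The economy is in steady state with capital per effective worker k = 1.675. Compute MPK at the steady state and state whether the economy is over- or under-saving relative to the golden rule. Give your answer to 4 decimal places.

Capital per effective worker breaks even when investment replaces (n + g + δ)·k; here n + g + δ = 0.128.
MPK = 0.45·k^(0.45−1) = 0.45·1.675^(-0.55) ≈ 0.3388.
MPK > 0.128, so the economy is dynamically efficient (under-saving).

under-saving; MPK ≈ 0.3388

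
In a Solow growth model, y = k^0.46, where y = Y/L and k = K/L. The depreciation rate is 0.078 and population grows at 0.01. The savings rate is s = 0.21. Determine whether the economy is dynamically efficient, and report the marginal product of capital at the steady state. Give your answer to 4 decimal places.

dynamically efficient; MPK ≈ 0.1928

The effective depreciation rate is n + δ = 0.01 + 0.078 = 0.088.
Steady-state k*: s·k^0.46 = 0.088·k gives k* = (0.21/0.088)^(1/0.54) ≈ 5.0062.
MPK = 0.46·5.0062^(-0.54) ≈ 0.1928.
MPK > n+δ = 0.088, so the economy is dynamically efficient (under-saving).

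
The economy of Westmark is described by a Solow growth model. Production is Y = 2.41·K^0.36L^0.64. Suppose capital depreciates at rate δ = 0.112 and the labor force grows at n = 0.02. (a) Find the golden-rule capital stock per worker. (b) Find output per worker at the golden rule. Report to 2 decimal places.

(a) k_gold ≈ 18.96; (b) y_gold ≈ 6.95

n + δ = 0.02 + 0.112 = 0.132.
At the golden rule the marginal product of capital equals n+δ: 0.36·2.41·k^(0.36−1) = 0.132. Solving, k_gold = (0.36·2.41/0.132)^(1/0.64) ≈ 18.9552.
y_gold = 2.41·18.9552^0.36 ≈ 6.9502.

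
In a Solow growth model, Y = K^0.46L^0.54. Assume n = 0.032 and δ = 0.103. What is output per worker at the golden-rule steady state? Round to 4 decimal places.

Break-even investment rate: n + δ = 0.032 + 0.103 = 0.135.
Golden rule sets MPK = n+δ: 0.46·k^(0.46−1) = 0.135, so k_gold = (0.46/0.135)^(1/0.54) ≈ 9.6821.
Output: y_gold = k_gold^0.46 = 9.6821^0.46 ≈ 2.8415.

y_gold ≈ 2.8415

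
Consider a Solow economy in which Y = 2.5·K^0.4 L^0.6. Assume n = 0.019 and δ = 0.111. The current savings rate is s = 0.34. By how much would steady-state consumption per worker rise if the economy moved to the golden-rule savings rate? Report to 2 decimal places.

n + δ = 0.019 + 0.111 = 0.13.
Current steady state (s = 0.34): k* = (0.34·2.5/0.13)^(1/0.6) ≈ 22.8626, y* = 2.5·22.8626^0.4 ≈ 8.7416, c* = (1−0.34)·8.7416 ≈ 5.7694.
At the golden rule the marginal product of capital equals n+δ: 0.4·2.5·k^(0.4−1) = 0.13. Solving, k_gold = (0.4·2.5/0.13)^(1/0.6) ≈ 29.9751.
y_gold = 2.5·29.9751^0.4 ≈ 9.7419, c_gold = y_gold − 0.13·k_gold ≈ 5.8452.
Gain: Δc = 5.8452 − 5.7694 ≈ 0.0757.

Δc ≈ 0.08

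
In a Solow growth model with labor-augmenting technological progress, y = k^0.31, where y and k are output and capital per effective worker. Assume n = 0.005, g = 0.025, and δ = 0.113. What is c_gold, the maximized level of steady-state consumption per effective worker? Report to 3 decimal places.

Break-even investment rate: n + g + δ = 0.005 + 0.025 + 0.113 = 0.143.
Maximizing c = f(k) − (n+g+δ)·k gives f'(k) = n+g+δ, i.e. 0.31·k^(0.31−1) = 0.143, so k_gold = (0.31/0.143)^(1/0.69) ≈ 3.0690.
y_gold = 3.0690^0.31 ≈ 1.4157.
c_gold = y_gold − (n+g+δ)·k_gold = 1.4157 − 0.143·3.0690 ≈ 0.9768.

c_gold ≈ 0.977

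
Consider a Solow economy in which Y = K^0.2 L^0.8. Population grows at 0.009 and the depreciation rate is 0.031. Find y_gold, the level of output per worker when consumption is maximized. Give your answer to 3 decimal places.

Break-even investment rate: n + δ = 0.009 + 0.031 = 0.04.
Maximizing c = f(k) − (n+δ)·k gives f'(k) = n+δ, i.e. 0.2·k^(0.2−1) = 0.04, so k_gold = (0.2/0.04)^(1/0.8) ≈ 7.4767.
Output: y_gold = k_gold^0.2 = 7.4767^0.2 ≈ 1.4953.

y_gold ≈ 1.495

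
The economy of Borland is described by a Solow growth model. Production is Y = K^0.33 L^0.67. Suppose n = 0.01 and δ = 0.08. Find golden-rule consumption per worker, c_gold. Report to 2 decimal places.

n + δ = 0.01 + 0.08 = 0.09.
Maximizing c = f(k) − (n+δ)·k gives f'(k) = n+δ, i.e. 0.33·k^(0.33−1) = 0.09, so k_gold = (0.33/0.09)^(1/0.67) ≈ 6.9534.
y_gold = 6.9534^0.33 ≈ 1.8964.
c_gold = y_gold − (n+δ)·k_gold = 1.8964 − 0.09·6.9534 ≈ 1.2706.

c_gold ≈ 1.27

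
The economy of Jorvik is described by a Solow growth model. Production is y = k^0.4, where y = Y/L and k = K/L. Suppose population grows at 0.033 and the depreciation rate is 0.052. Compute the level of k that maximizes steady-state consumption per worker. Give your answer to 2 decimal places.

Capital per worker breaks even when investment replaces (n + δ)·k; here n + δ = 0.085.
Setting f'(k) = n+δ gives 0.4·k^(0.4−1) = 0.085, hence k_gold = (0.4/0.085)^(1/0.6) ≈ 13.2150.

k_gold ≈ 13.22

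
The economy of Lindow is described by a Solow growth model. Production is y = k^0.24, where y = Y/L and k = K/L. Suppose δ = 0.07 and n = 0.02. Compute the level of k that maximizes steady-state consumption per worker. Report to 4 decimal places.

The effective depreciation rate is n + δ = 0.02 + 0.07 = 0.09.
At the golden rule the marginal product of capital equals n+δ: 0.24·k^(0.24−1) = 0.09. Solving, k_gold = (0.24/0.09)^(1/0.76) ≈ 3.6348.

k_gold ≈ 3.6348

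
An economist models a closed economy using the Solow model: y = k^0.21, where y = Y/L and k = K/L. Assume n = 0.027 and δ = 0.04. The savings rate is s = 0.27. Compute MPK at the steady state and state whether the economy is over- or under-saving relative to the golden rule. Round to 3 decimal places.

n + δ = 0.027 + 0.04 = 0.067.
Steady-state k*: s·k^0.21 = 0.067·k gives k* = (0.27/0.067)^(1/0.79) ≈ 5.8370.
MPK = 0.21·5.8370^(-0.79) ≈ 0.0521.
MPK < n+δ = 0.067, so the economy is dynamically inefficient (over-saving).

over-saving; MPK ≈ 0.052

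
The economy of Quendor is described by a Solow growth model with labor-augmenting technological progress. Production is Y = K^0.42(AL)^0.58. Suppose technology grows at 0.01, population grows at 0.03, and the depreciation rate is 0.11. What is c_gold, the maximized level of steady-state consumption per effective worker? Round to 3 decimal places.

c_gold ≈ 1.222

The effective depreciation rate is n + g + δ = 0.03 + 0.01 + 0.11 = 0.15.
Setting f'(k) = n+g+δ gives 0.42·k^(0.42−1) = 0.15, hence k_gold = (0.42/0.15)^(1/0.58) ≈ 5.9015.
y_gold = 5.9015^0.42 ≈ 2.1077.
c_gold = y_gold − (n+g+δ)·k_gold = 2.1077 − 0.15·5.9015 ≈ 1.2225.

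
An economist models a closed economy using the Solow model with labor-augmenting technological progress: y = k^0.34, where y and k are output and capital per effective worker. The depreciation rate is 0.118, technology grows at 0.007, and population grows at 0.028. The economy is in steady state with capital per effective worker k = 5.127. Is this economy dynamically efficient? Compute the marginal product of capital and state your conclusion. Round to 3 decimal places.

Break-even investment rate: n + g + δ = 0.028 + 0.007 + 0.118 = 0.153.
MPK = 0.34·k^(0.34−1) = 0.34·5.127^(-0.66) ≈ 0.1156.
MPK < 0.153, so the economy is dynamically inefficient (over-saving).

dynamically inefficient; MPK ≈ 0.116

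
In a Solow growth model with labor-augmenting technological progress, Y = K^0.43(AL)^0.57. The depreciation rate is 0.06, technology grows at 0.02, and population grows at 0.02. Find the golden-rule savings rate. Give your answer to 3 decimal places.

The effective depreciation rate is n + g + δ = 0.02 + 0.02 + 0.06 = 0.1.
At the golden rule MPK = n+g+δ, and in any Cobb-Douglas steady state s = (n+g+δ)·k/y = MPK·k/y = capital's share 0.43.

s_gold = 0.430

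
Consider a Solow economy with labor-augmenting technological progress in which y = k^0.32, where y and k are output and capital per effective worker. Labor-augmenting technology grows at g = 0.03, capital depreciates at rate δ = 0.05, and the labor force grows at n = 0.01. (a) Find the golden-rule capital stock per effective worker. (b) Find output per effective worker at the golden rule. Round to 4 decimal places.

The effective depreciation rate is n + g + δ = 0.01 + 0.03 + 0.05 = 0.09.
At the golden rule the marginal product of capital equals n+g+δ: 0.32·k^(0.32−1) = 0.09. Solving, k_gold = (0.32/0.09)^(1/0.68) ≈ 6.4589.
y_gold = 6.4589^0.32 ≈ 1.8166.

(a) k_gold ≈ 6.4589; (b) y_gold ≈ 1.8166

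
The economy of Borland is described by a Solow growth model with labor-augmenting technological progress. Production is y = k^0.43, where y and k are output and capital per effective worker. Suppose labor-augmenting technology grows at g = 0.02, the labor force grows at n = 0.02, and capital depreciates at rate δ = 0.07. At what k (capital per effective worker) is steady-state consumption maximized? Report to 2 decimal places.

k_gold ≈ 10.93

Break-even investment rate: n + g + δ = 0.02 + 0.02 + 0.07 = 0.11.
Golden rule sets MPK = n+g+δ: 0.43·k^(0.43−1) = 0.11, so k_gold = (0.43/0.11)^(1/0.57) ≈ 10.9328.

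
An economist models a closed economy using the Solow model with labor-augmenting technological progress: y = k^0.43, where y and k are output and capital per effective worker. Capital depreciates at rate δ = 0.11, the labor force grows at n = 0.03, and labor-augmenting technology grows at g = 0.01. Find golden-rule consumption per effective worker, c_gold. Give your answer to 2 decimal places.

c_gold ≈ 1.26

Break-even investment rate: n + g + δ = 0.03 + 0.01 + 0.11 = 0.15.
At the golden rule the marginal product of capital equals n+g+δ: 0.43·k^(0.43−1) = 0.15. Solving, k_gold = (0.43/0.15)^(1/0.57) ≈ 6.3448.
y_gold = 6.3448^0.43 ≈ 2.2133.
c_gold = y_gold − (n+g+δ)·k_gold = 2.2133 − 0.15·6.3448 ≈ 1.2616.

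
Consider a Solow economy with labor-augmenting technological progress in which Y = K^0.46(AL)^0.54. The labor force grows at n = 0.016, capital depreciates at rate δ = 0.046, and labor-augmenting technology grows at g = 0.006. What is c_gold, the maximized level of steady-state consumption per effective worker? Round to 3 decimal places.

Capital per effective worker breaks even when investment replaces (n + g + δ)·k; here n + g + δ = 0.068.
Setting f'(k) = n+g+δ gives 0.46·k^(0.46−1) = 0.068, hence k_gold = (0.46/0.068)^(1/0.54) ≈ 34.4745.
y_gold = 34.4745^0.46 ≈ 5.0962.
c_gold = y_gold − (n+g+δ)·k_gold = 5.0962 − 0.068·34.4745 ≈ 2.7520.

c_gold ≈ 2.752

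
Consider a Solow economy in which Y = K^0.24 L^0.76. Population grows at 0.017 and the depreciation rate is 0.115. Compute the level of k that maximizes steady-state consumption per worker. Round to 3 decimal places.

The effective depreciation rate is n + δ = 0.017 + 0.115 = 0.132.
Setting f'(k) = n+δ gives 0.24·k^(0.24−1) = 0.132, hence k_gold = (0.24/0.132)^(1/0.76) ≈ 2.1960.

k_gold ≈ 2.196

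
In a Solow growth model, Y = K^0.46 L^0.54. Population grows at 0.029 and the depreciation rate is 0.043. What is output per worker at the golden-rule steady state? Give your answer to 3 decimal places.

y_gold ≈ 4.854

n + δ = 0.029 + 0.043 = 0.072.
Setting f'(k) = n+δ gives 0.46·k^(0.46−1) = 0.072, hence k_gold = (0.46/0.072)^(1/0.54) ≈ 31.0119.
Output: y_gold = k_gold^0.46 = 31.0119^0.46 ≈ 4.8540.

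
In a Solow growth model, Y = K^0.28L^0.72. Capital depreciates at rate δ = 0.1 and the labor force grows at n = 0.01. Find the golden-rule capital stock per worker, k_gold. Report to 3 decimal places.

The effective depreciation rate is n + δ = 0.01 + 0.1 = 0.11.
Golden rule sets MPK = n+δ: 0.28·k^(0.28−1) = 0.11, so k_gold = (0.28/0.11)^(1/0.72) ≈ 3.6607.

k_gold ≈ 3.661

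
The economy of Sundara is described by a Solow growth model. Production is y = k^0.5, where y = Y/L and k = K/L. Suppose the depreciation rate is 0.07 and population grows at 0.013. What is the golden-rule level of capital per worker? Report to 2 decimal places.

Break-even investment rate: n + δ = 0.013 + 0.07 = 0.083.
Maximizing c = f(k) − (n+δ)·k gives f'(k) = n+δ, i.e. 0.5·k^(0.5−1) = 0.083, so k_gold = (0.5/0.083)^(1/0.5) ≈ 36.2897.

k_gold ≈ 36.29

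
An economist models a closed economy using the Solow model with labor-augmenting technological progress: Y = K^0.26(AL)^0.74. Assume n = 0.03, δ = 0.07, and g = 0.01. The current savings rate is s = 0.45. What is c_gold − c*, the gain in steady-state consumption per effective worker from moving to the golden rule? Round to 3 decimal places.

Δc ≈ 0.099

Break-even investment rate: n + g + δ = 0.03 + 0.01 + 0.07 = 0.11.
Current steady state (s = 0.45): k* = (0.45/0.11)^(1/0.74) ≈ 6.7109, y* = 6.7109^0.26 ≈ 1.6405, c* = (1−0.45)·1.6405 ≈ 0.9022.
At the golden rule the marginal product of capital equals n+g+δ: 0.26·k^(0.26−1) = 0.11. Solving, k_gold = (0.26/0.11)^(1/0.74) ≈ 3.1977.
y_gold = 3.1977^0.26 ≈ 1.3529, c_gold = y_gold − 0.11·k_gold ≈ 1.0011.
Gain: Δc = 1.0011 − 0.9022 ≈ 0.0989.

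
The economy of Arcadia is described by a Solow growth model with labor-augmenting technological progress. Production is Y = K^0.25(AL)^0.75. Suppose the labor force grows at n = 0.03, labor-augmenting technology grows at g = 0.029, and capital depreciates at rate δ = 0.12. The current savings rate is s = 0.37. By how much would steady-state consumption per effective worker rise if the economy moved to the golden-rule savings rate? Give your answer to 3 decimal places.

Δc ≈ 0.036

Break-even investment rate: n + g + δ = 0.03 + 0.029 + 0.12 = 0.179.
Current steady state (s = 0.37): k* = (0.37/0.179)^(1/0.75) ≈ 2.6331, y* = 2.6331^0.25 ≈ 1.2738, c* = (1−0.37)·1.2738 ≈ 0.8025.
Setting f'(k) = n+g+δ gives 0.25·k^(0.25−1) = 0.179, hence k_gold = (0.25/0.179)^(1/0.75) ≈ 1.5612.
y_gold = 1.5612^0.25 ≈ 1.1178, c_gold = y_gold − 0.179·k_gold ≈ 0.8383.
Gain: Δc = 0.8383 − 0.8025 ≈ 0.0358.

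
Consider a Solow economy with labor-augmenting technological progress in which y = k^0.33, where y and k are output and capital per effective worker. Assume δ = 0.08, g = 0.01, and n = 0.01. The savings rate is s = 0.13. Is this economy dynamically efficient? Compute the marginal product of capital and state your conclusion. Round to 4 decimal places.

dynamically efficient; MPK ≈ 0.2538

Capital per effective worker breaks even when investment replaces (n + g + δ)·k; here n + g + δ = 0.1.
Steady-state k*: s·k^0.33 = 0.1·k gives k* = (0.13/0.1)^(1/0.67) ≈ 1.4793.
MPK = 0.33·1.4793^(-0.67) ≈ 0.2538.
MPK > n+g+δ = 0.1, so the economy is dynamically efficient (under-saving).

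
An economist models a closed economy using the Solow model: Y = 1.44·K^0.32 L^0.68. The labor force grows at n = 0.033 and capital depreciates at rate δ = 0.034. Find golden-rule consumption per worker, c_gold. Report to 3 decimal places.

c_gold ≈ 2.426

n + δ = 0.033 + 0.034 = 0.067.
Maximizing c = f(k) − (n+δ)·k gives f'(k) = n+δ, i.e. 0.32·1.44·k^(0.32−1) = 0.067, so k_gold = (0.32·1.44/0.067)^(1/0.68) ≈ 17.0422.
y_gold = 1.44·17.0422^0.32 ≈ 3.5682.
c_gold = y_gold − (n+δ)·k_gold = 3.5682 − 0.067·17.0422 ≈ 2.4264.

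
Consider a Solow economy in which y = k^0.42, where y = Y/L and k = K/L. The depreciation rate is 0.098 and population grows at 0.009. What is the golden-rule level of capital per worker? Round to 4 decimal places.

n + δ = 0.009 + 0.098 = 0.107.
Golden rule sets MPK = n+δ: 0.42·k^(0.42−1) = 0.107, so k_gold = (0.42/0.107)^(1/0.58) ≈ 10.5659.

k_gold ≈ 10.5659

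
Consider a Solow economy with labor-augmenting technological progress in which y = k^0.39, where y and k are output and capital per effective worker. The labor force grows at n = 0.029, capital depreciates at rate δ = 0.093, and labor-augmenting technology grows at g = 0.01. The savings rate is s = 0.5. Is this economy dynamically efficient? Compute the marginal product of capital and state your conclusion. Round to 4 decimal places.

The effective depreciation rate is n + g + δ = 0.029 + 0.01 + 0.093 = 0.132.
Steady-state k*: s·k^0.39 = 0.132·k gives k* = (0.5/0.132)^(1/0.61) ≈ 8.8754.
MPK = 0.39·8.8754^(-0.61) ≈ 0.1030.
MPK < n+g+δ = 0.132, so the economy is dynamically inefficient (over-saving).

dynamically inefficient; MPK ≈ 0.1030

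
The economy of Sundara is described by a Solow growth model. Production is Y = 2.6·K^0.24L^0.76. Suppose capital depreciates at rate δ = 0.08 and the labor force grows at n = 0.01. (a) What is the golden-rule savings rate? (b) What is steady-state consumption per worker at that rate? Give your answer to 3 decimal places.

(a) s_gold = 0.240; (b) c_gold ≈ 3.642

n + δ = 0.01 + 0.08 = 0.09.
For Cobb-Douglas, s_gold equals capital's share: s_gold = 0.24.
Maximizing c = f(k) − (n+δ)·k gives f'(k) = n+δ, i.e. 0.24·2.6·k^(0.24−1) = 0.09, so k_gold = (0.24·2.6/0.09)^(1/0.76) ≈ 12.7792.
y_gold = 2.6·12.7792^0.24 ≈ 4.7922; c_gold = (1−0.24)·y_gold ≈ 3.6421.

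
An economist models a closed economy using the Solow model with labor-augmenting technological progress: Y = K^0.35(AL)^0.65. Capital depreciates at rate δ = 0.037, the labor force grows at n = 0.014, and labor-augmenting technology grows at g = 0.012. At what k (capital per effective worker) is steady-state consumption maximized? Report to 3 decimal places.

The effective depreciation rate is n + g + δ = 0.014 + 0.012 + 0.037 = 0.063.
Golden rule sets MPK = n+g+δ: 0.35·k^(0.35−1) = 0.063, so k_gold = (0.35/0.063)^(1/0.65) ≈ 13.9873.

k_gold ≈ 13.987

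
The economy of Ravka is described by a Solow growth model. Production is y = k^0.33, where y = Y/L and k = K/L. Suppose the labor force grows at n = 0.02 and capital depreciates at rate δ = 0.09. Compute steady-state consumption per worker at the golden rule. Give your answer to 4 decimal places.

Break-even investment rate: n + δ = 0.02 + 0.09 = 0.11.
Setting f'(k) = n+δ gives 0.33·k^(0.33−1) = 0.11, hence k_gold = (0.33/0.11)^(1/0.67) ≈ 5.1537.
y_gold = 5.1537^0.33 ≈ 1.7179.
c_gold = y_gold − (n+δ)·k_gold = 1.7179 − 0.11·5.1537 ≈ 1.1510.

c_gold ≈ 1.1510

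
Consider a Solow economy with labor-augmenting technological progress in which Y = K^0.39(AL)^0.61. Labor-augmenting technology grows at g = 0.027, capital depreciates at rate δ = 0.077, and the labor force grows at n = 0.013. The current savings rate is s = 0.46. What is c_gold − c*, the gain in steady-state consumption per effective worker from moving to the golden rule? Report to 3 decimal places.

Capital per effective worker breaks even when investment replaces (n + g + δ)·k; here n + g + δ = 0.117.
Current steady state (s = 0.46): k* = (0.46/0.117)^(1/0.61) ≈ 9.4343, y* = 9.4343^0.39 ≈ 2.3996, c* = (1−0.46)·2.3996 ≈ 1.2958.
Setting f'(k) = n+g+δ gives 0.39·k^(0.39−1) = 0.117, hence k_gold = (0.39/0.117)^(1/0.61) ≈ 7.1974.
y_gold = 7.1974^0.39 ≈ 2.1592, c_gold = y_gold − 0.117·k_gold ≈ 1.3171.
Gain: Δc = 1.3171 − 1.2958 ≈ 0.0214.

Δc ≈ 0.021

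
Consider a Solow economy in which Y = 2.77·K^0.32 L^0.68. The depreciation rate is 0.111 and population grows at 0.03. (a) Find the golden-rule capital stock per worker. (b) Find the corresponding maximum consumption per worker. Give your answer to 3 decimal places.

The effective depreciation rate is n + δ = 0.03 + 0.111 = 0.141.
At the golden rule the marginal product of capital equals n+δ: 0.32·2.77·k^(0.32−1) = 0.141. Solving, k_gold = (0.32·2.77/0.141)^(1/0.68) ≈ 14.9325.
y_gold = 2.77·14.9325^0.32 ≈ 6.5796; c_gold = y_gold − 0.141·k_gold ≈ 4.4742.

(a) k_gold ≈ 14.933; (b) c_gold ≈ 4.474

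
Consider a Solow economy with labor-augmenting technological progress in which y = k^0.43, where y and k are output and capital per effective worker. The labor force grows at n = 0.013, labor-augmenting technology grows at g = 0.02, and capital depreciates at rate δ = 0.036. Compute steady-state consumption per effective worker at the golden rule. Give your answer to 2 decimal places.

n + g + δ = 0.013 + 0.02 + 0.036 = 0.069.
Golden rule sets MPK = n+g+δ: 0.43·k^(0.43−1) = 0.069, so k_gold = (0.43/0.069)^(1/0.57) ≈ 24.7782.
y_gold = 24.7782^0.43 ≈ 3.9760.
c_gold = y_gold − (n+g+δ)·k_gold = 3.9760 − 0.069·24.7782 ≈ 2.2663.

c_gold ≈ 2.27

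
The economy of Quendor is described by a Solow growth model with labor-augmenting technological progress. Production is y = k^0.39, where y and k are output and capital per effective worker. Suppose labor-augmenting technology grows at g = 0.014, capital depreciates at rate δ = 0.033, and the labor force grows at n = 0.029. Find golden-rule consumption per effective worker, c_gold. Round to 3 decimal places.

c_gold ≈ 1.736

The effective depreciation rate is n + g + δ = 0.029 + 0.014 + 0.033 = 0.076.
Golden rule sets MPK = n+g+δ: 0.39·k^(0.39−1) = 0.076, so k_gold = (0.39/0.076)^(1/0.61) ≈ 14.5998.
y_gold = 14.5998^0.39 ≈ 2.8451.
c_gold = y_gold − (n+g+δ)·k_gold = 2.8451 − 0.076·14.5998 ≈ 1.7355.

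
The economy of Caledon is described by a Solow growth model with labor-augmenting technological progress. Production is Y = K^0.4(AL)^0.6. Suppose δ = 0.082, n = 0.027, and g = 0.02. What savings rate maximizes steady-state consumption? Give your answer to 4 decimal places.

n + g + δ = 0.027 + 0.02 + 0.082 = 0.129.
At the golden rule MPK = n+g+δ, and in any Cobb-Douglas steady state s = (n+g+δ)·k/y = MPK·k/y = capital's share 0.4.

s_gold = 0.4000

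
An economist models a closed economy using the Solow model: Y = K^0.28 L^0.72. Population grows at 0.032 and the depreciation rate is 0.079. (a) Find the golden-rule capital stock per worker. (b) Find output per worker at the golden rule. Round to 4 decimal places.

(a) k_gold ≈ 3.6150; (b) y_gold ≈ 1.4331

n + δ = 0.032 + 0.079 = 0.111.
Maximizing c = f(k) − (n+δ)·k gives f'(k) = n+δ, i.e. 0.28·k^(0.28−1) = 0.111, so k_gold = (0.28/0.111)^(1/0.72) ≈ 3.6150.
y_gold = 3.6150^0.28 ≈ 1.4331.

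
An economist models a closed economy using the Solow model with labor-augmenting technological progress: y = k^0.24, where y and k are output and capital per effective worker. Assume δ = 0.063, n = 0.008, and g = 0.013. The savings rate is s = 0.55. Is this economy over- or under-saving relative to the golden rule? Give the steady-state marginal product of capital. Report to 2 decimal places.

The effective depreciation rate is n + g + δ = 0.008 + 0.013 + 0.063 = 0.084.
Steady-state k*: s·k^0.24 = 0.084·k gives k* = (0.55/0.084)^(1/0.76) ≈ 11.8521.
MPK = 0.24·11.8521^(-0.76) ≈ 0.0367.
MPK < n+g+δ = 0.084, so the economy is dynamically inefficient (over-saving).

over-saving; MPK ≈ 0.04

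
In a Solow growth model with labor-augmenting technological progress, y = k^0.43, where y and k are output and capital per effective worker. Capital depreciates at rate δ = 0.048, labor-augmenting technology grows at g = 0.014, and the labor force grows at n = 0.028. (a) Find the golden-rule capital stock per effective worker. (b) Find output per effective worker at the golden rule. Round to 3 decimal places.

Capital per effective worker breaks even when investment replaces (n + g + δ)·k; here n + g + δ = 0.09.
Maximizing c = f(k) − (n+g+δ)·k gives f'(k) = n+g+δ, i.e. 0.43·k^(0.43−1) = 0.09, so k_gold = (0.43/0.09)^(1/0.57) ≈ 15.5462.
y_gold = 15.5462^0.43 ≈ 3.2539.

(a) k_gold ≈ 15.546; (b) y_gold ≈ 3.254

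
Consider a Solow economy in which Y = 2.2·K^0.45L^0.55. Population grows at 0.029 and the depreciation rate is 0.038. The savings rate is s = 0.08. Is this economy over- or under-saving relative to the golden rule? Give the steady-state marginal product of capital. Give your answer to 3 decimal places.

under-saving; MPK ≈ 0.377

Capital per worker breaks even when investment replaces (n + δ)·k; here n + δ = 0.067.
Steady-state k*: s·A·k^0.45 = 0.067·k gives k* = (0.08·2.2/0.067)^(1/0.55) ≈ 5.7891.
MPK = 0.45·2.2·5.7891^(-0.55) ≈ 0.3769.
MPK > n+δ = 0.067, so the economy is dynamically efficient (under-saving).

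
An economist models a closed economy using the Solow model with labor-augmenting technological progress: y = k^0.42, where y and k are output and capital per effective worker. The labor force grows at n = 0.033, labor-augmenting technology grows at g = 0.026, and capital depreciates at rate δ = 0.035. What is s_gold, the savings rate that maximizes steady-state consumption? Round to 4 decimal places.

n + g + δ = 0.033 + 0.026 + 0.035 = 0.094.
At the golden rule MPK = n+g+δ, and in any Cobb-Douglas steady state s = (n+g+δ)·k/y = MPK·k/y = capital's share 0.42.

s_gold = 0.4200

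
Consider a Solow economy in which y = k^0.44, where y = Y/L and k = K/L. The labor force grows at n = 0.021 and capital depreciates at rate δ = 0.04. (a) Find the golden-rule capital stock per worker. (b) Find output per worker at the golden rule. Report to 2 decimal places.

Capital per worker breaks even when investment replaces (n + δ)·k; here n + δ = 0.061.
Golden rule sets MPK = n+δ: 0.44·k^(0.44−1) = 0.061, so k_gold = (0.44/0.061)^(1/0.56) ≈ 34.0692.
y_gold = 34.0692^0.44 ≈ 4.7232.

(a) k_gold ≈ 34.07; (b) y_gold ≈ 4.72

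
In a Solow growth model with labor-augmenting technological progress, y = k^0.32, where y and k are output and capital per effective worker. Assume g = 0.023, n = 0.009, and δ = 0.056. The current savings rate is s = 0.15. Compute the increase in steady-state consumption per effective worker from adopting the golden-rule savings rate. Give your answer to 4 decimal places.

The effective depreciation rate is n + g + δ = 0.009 + 0.023 + 0.056 = 0.088.
Current steady state (s = 0.15): k* = (0.15/0.088)^(1/0.68) ≈ 2.1908, y* = 2.1908^0.32 ≈ 1.2853, c* = (1−0.15)·1.2853 ≈ 1.0925.
Setting f'(k) = n+g+δ gives 0.32·k^(0.32−1) = 0.088, hence k_gold = (0.32/0.088)^(1/0.68) ≈ 6.6759.
y_gold = 6.6759^0.32 ≈ 1.8359, c_gold = y_gold − 0.088·k_gold ≈ 1.2484.
Gain: Δc = 1.2484 − 1.0925 ≈ 0.1559.

Δc ≈ 0.1559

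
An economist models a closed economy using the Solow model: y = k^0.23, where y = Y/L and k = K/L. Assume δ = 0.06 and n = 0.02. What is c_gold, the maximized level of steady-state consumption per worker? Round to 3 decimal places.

c_gold ≈ 1.056

Capital per worker breaks even when investment replaces (n + δ)·k; here n + δ = 0.08.
Golden rule sets MPK = n+δ: 0.23·k^(0.23−1) = 0.08, so k_gold = (0.23/0.08)^(1/0.77) ≈ 3.9412.
y_gold = 3.9412^0.23 ≈ 1.3709.
c_gold = y_gold − (n+δ)·k_gold = 1.3709 − 0.08·3.9412 ≈ 1.0556.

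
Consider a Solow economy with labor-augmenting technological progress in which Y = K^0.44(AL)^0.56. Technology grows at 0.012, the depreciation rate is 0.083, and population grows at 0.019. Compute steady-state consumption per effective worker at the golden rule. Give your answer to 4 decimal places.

Capital per effective worker breaks even when investment replaces (n + g + δ)·k; here n + g + δ = 0.114.
Golden rule sets MPK = n+g+δ: 0.44·k^(0.44−1) = 0.114, so k_gold = (0.44/0.114)^(1/0.56) ≈ 11.1534.
y_gold = 11.1534^0.44 ≈ 2.8897.
c_gold = y_gold − (n+g+δ)·k_gold = 2.8897 − 0.114·11.1534 ≈ 1.6183.

c_gold ≈ 1.6183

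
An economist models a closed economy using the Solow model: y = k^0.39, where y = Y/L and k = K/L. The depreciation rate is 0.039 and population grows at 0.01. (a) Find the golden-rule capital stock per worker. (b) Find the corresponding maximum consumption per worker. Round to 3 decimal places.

The effective depreciation rate is n + δ = 0.01 + 0.039 = 0.049.
Golden rule sets MPK = n+δ: 0.39·k^(0.39−1) = 0.049, so k_gold = (0.39/0.049)^(1/0.61) ≈ 29.9801.
y_gold = 29.9801^0.39 ≈ 3.7667; c_gold = y_gold − 0.049·k_gold ≈ 2.2977.

(a) k_gold ≈ 29.980; (b) c_gold ≈ 2.298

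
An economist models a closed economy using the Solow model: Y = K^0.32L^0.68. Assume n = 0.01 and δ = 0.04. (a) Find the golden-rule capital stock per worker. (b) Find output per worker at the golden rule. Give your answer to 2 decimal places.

(a) k_gold ≈ 15.33; (b) y_gold ≈ 2.40

The effective depreciation rate is n + δ = 0.01 + 0.04 = 0.05.
At the golden rule the marginal product of capital equals n+δ: 0.32·k^(0.32−1) = 0.05. Solving, k_gold = (0.32/0.05)^(1/0.68) ≈ 15.3306.
y_gold = 15.3306^0.32 ≈ 2.3954.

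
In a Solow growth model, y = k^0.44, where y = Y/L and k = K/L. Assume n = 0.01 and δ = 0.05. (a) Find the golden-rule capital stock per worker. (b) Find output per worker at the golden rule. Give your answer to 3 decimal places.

n + δ = 0.01 + 0.05 = 0.06.
Golden rule sets MPK = n+δ: 0.44·k^(0.44−1) = 0.06, so k_gold = (0.44/0.06)^(1/0.56) ≈ 35.0898.
y_gold = 35.0898^0.44 ≈ 4.7850.

(a) k_gold ≈ 35.090; (b) y_gold ≈ 4.785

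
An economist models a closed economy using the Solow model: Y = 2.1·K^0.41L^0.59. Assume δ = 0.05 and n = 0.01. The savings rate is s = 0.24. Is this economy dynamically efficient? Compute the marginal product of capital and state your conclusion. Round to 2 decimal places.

dynamically efficient; MPK ≈ 0.10

n + δ = 0.01 + 0.05 = 0.06.
Steady-state k*: s·A·k^0.41 = 0.06·k gives k* = (0.24·2.1/0.06)^(1/0.59) ≈ 36.8617.
MPK = 0.41·2.1·36.8617^(-0.59) ≈ 0.1025.
MPK > n+δ = 0.06, so the economy is dynamically efficient (under-saving).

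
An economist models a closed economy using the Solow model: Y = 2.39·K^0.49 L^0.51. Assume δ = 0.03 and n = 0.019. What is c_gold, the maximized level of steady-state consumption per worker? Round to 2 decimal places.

n + δ = 0.019 + 0.03 = 0.049.
Setting f'(k) = n+δ gives 0.49·2.39·k^(0.49−1) = 0.049, hence k_gold = (0.49·2.39/0.049)^(1/0.51) ≈ 504.3604.
y_gold = 2.39·504.3604^0.49 ≈ 50.4360.
c_gold = y_gold − (n+δ)·k_gold = 50.4360 − 0.049·504.3604 ≈ 25.7224.

c_gold ≈ 25.72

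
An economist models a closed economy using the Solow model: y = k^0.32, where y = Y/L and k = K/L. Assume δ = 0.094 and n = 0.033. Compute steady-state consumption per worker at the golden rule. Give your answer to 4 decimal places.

c_gold ≈ 1.0505

The effective depreciation rate is n + δ = 0.033 + 0.094 = 0.127.
Golden rule sets MPK = n+δ: 0.32·k^(0.32−1) = 0.127, so k_gold = (0.32/0.127)^(1/0.68) ≈ 3.8924.
y_gold = 3.8924^0.32 ≈ 1.5448.
c_gold = y_gold − (n+δ)·k_gold = 1.5448 − 0.127·3.8924 ≈ 1.0505.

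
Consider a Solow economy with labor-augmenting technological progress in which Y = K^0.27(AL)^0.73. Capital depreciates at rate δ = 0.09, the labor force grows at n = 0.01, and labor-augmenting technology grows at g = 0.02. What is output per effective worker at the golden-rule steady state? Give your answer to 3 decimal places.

y_gold ≈ 1.350

Capital per effective worker breaks even when investment replaces (n + g + δ)·k; here n + g + δ = 0.12.
Setting f'(k) = n+g+δ gives 0.27·k^(0.27−1) = 0.12, hence k_gold = (0.27/0.12)^(1/0.73) ≈ 3.0370.
Output: y_gold = k_gold^0.27 = 3.0370^0.27 ≈ 1.3498.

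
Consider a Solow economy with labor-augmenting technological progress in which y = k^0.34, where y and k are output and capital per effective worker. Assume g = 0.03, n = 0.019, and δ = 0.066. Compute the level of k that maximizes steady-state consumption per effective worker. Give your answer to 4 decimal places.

Break-even investment rate: n + g + δ = 0.019 + 0.03 + 0.066 = 0.115.
Golden rule sets MPK = n+g+δ: 0.34·k^(0.34−1) = 0.115, so k_gold = (0.34/0.115)^(1/0.66) ≈ 5.1678.

k_gold ≈ 5.1678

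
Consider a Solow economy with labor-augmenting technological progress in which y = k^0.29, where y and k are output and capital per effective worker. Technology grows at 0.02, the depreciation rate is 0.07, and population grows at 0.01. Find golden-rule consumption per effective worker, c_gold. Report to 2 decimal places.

Break-even investment rate: n + g + δ = 0.01 + 0.02 + 0.07 = 0.1.
Golden rule sets MPK = n+g+δ: 0.29·k^(0.29−1) = 0.1, so k_gold = (0.29/0.1)^(1/0.71) ≈ 4.4799.
y_gold = 4.4799^0.29 ≈ 1.5448.
c_gold = y_gold − (n+g+δ)·k_gold = 1.5448 − 0.1·4.4799 ≈ 1.0968.

c_gold ≈ 1.10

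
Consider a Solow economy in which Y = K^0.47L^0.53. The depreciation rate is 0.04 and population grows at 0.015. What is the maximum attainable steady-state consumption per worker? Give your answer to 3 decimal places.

c_gold ≈ 3.552

n + δ = 0.015 + 0.04 = 0.055.
Setting f'(k) = n+δ gives 0.47·k^(0.47−1) = 0.055, hence k_gold = (0.47/0.055)^(1/0.53) ≈ 57.2784.
y_gold = 57.2784^0.47 ≈ 6.7028.
c_gold = y_gold − (n+δ)·k_gold = 6.7028 − 0.055·57.2784 ≈ 3.5525.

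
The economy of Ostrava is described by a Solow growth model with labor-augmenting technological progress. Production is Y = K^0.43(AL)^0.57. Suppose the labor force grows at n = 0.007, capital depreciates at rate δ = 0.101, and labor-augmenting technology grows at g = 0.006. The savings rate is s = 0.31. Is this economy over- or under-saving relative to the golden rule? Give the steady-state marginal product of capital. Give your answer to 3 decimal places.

Capital per effective worker breaks even when investment replaces (n + g + δ)·k; here n + g + δ = 0.114.
Steady-state k*: s·k^0.43 = 0.114·k gives k* = (0.31/0.114)^(1/0.57) ≈ 5.7837.
MPK = 0.43·5.7837^(-0.57) ≈ 0.1581.
MPK > n+g+δ = 0.114, so the economy is dynamically efficient (under-saving).

under-saving; MPK ≈ 0.158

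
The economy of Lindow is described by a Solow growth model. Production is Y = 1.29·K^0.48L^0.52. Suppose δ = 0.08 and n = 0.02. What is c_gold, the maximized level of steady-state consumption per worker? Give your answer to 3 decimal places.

c_gold ≈ 3.610

n + δ = 0.02 + 0.08 = 0.1.
Maximizing c = f(k) − (n+δ)·k gives f'(k) = n+δ, i.e. 0.48·1.29·k^(0.48−1) = 0.1, so k_gold = (0.48·1.29/0.1)^(1/0.52) ≈ 33.3236.
y_gold = 1.29·33.3236^0.48 ≈ 6.9424.
c_gold = y_gold − (n+δ)·k_gold = 6.9424 − 0.1·33.3236 ≈ 3.6101.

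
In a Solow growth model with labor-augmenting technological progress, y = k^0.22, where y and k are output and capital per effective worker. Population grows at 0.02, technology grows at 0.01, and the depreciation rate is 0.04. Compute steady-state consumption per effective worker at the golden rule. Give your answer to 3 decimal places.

Capital per effective worker breaks even when investment replaces (n + g + δ)·k; here n + g + δ = 0.07.
Setting f'(k) = n+g+δ gives 0.22·k^(0.22−1) = 0.07, hence k_gold = (0.22/0.07)^(1/0.78) ≈ 4.3411.
y_gold = 4.3411^0.22 ≈ 1.3812.
c_gold = y_gold − (n+g+δ)·k_gold = 1.3812 − 0.07·4.3411 ≈ 1.0774.

c_gold ≈ 1.077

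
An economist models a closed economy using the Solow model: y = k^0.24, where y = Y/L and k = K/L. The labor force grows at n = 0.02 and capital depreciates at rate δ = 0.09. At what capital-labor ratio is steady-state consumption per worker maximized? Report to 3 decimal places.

k_gold ≈ 2.791

Capital per worker breaks even when investment replaces (n + δ)·k; here n + δ = 0.11.
Maximizing c = f(k) − (n+δ)·k gives f'(k) = n+δ, i.e. 0.24·k^(0.24−1) = 0.11, so k_gold = (0.24/0.11)^(1/0.76) ≈ 2.7913.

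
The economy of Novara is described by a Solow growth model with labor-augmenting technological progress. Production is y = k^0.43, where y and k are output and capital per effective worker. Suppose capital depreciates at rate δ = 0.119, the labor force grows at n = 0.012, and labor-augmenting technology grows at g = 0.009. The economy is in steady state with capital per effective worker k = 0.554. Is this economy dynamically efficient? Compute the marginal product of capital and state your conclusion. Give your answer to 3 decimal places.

n + g + δ = 0.012 + 0.009 + 0.119 = 0.14.
MPK = 0.43·k^(0.43−1) = 0.43·0.554^(-0.57) ≈ 0.6021.
MPK > 0.14, so the economy is dynamically efficient (under-saving).

dynamically efficient; MPK ≈ 0.602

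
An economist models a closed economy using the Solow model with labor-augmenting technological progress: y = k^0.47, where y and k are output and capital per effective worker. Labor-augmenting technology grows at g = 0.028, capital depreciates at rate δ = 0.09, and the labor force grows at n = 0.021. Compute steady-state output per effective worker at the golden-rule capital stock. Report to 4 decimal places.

y_gold ≈ 2.9457

Capital per effective worker breaks even when investment replaces (n + g + δ)·k; here n + g + δ = 0.139.
Maximizing c = f(k) − (n+g+δ)·k gives f'(k) = n+g+δ, i.e. 0.47·k^(0.47−1) = 0.139, so k_gold = (0.47/0.139)^(1/0.53) ≈ 9.9602.
Output: y_gold = k_gold^0.47 = 9.9602^0.47 ≈ 2.9457.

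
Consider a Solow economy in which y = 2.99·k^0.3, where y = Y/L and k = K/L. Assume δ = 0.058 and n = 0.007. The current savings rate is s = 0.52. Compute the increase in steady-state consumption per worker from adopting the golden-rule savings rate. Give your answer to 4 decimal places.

n + δ = 0.007 + 0.058 = 0.065.
Current steady state (s = 0.52): k* = (0.52·2.99/0.065)^(1/0.7) ≈ 93.2521, y* = 2.99·93.2521^0.3 ≈ 11.6565, c* = (1−0.52)·11.6565 ≈ 5.5951.
Setting f'(k) = n+δ gives 0.3·2.99·k^(0.3−1) = 0.065, hence k_gold = (0.3·2.99/0.065)^(1/0.7) ≈ 42.5010.
y_gold = 2.99·42.5010^0.3 ≈ 9.2085, c_gold = y_gold − 0.065·k_gold ≈ 6.4460.
Gain: Δc = 6.4460 − 5.5951 ≈ 0.8508.

Δc ≈ 0.8508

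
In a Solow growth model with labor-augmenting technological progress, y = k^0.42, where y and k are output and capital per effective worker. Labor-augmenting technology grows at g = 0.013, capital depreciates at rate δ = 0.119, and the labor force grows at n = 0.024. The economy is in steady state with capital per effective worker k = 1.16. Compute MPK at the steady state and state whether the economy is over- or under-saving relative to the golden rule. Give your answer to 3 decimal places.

under-saving; MPK ≈ 0.385

n + g + δ = 0.024 + 0.013 + 0.119 = 0.156.
MPK = 0.42·k^(0.42−1) = 0.42·1.16^(-0.58) ≈ 0.3854.
MPK > 0.156, so the economy is dynamically efficient (under-saving).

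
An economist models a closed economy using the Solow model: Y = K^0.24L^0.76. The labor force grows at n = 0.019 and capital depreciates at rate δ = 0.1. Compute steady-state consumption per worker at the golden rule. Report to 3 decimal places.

c_gold ≈ 0.948

n + δ = 0.019 + 0.1 = 0.119.
At the golden rule the marginal product of capital equals n+δ: 0.24·k^(0.24−1) = 0.119. Solving, k_gold = (0.24/0.119)^(1/0.76) ≈ 2.5169.
y_gold = 2.5169^0.24 ≈ 1.2480.
c_gold = y_gold − (n+δ)·k_gold = 1.2480 − 0.119·2.5169 ≈ 0.9485.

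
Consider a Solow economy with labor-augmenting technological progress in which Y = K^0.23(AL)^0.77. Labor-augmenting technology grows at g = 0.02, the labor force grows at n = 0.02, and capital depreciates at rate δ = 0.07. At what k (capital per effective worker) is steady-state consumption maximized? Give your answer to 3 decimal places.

k_gold ≈ 2.606

The effective depreciation rate is n + g + δ = 0.02 + 0.02 + 0.07 = 0.11.
Golden rule sets MPK = n+g+δ: 0.23·k^(0.23−1) = 0.11, so k_gold = (0.23/0.11)^(1/0.77) ≈ 2.6063.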